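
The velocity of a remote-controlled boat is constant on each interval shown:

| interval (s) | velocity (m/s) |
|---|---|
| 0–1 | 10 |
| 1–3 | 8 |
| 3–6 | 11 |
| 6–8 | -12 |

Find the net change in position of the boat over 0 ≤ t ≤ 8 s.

Displacement is the signed area under the v-t curve.
0–1 s: 10 × 1 = 10 m
1–3 s: 8 × 2 = 16 m
3–6 s: 11 × 3 = 33 m
6–8 s: -12 × 2 = -24 m
Net displacement = 35 m

35 m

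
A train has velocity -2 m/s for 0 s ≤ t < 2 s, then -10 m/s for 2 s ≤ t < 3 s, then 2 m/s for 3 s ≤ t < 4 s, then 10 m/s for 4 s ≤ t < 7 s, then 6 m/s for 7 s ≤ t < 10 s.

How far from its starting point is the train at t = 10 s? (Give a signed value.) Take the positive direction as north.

Net displacement equals the area under the velocity-time graph (areas below the axis count negative).
0–2 s: -2 × 2 = -4 m
2–3 s: -10 × 1 = -10 m
3–4 s: 2 × 1 = 2 m
4–7 s: 10 × 3 = 30 m
7–10 s: 6 × 3 = 18 m
Net displacement = 36 m

36 m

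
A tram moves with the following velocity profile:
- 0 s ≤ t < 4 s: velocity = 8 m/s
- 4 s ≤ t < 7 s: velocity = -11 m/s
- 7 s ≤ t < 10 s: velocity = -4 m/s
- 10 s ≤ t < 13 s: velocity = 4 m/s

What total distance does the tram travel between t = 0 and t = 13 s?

89 m

Total distance travelled is ∫|v| dt — sum the magnitudes of each area piece.
0–4 s: |8| × 4 = 32 m
4–7 s: |-11| × 3 = 33 m
7–10 s: |-4| × 3 = 12 m
10–13 s: |4| × 3 = 12 m
Total distance = 89 m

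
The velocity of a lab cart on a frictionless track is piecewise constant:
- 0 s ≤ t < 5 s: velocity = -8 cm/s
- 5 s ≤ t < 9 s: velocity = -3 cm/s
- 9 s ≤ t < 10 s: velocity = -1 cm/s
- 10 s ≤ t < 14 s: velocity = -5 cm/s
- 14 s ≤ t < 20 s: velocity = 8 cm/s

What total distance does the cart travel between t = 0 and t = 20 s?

121 cm

Total distance travelled is ∫|v| dt — sum the magnitudes of each area piece.
0–5 s: |-8| × 5 = 40 cm
5–9 s: |-3| × 4 = 12 cm
9–10 s: |-1| × 1 = 1 cm
10–14 s: |-5| × 4 = 20 cm
14–20 s: |8| × 6 = 48 cm
Total distance = 121 cm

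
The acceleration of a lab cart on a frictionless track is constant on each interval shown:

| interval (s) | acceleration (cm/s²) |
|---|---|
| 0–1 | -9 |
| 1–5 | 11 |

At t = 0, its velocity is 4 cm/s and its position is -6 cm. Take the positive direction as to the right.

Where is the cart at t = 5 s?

61.5 cm

On each constant-a segment, Δv = aΔt and Δx = v₀Δt + ½aΔt²; chain segment to segment.
0–1 s: v starts 4 cm/s; Δx = 4·1 + ½·-9·1² = -0.5 cm; v ends -5 cm/s.
1–5 s: v starts -5 cm/s; Δx = -5·4 + ½·11·4² = 68 cm; v ends 39 cm/s.
x(5) = -6 + Σ Δx = 61.5 cm.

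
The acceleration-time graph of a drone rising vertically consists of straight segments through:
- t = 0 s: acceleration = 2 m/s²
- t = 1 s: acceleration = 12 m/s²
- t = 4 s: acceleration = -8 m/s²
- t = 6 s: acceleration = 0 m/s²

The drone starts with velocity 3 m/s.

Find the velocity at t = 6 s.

Δv equals the area under the a-t graph; then v = v₀ + Δv.
0–1 s: ½(2 + 12)(1) = 7 m/s
1–4 s: ½(12 + -8)(3) = 6 m/s
4–6 s: ½(-8 + 0)(2) = -8 m/s
Δv = 5 m/s, so v(6) = 3 + (5) = 8 m/s.

8 m/s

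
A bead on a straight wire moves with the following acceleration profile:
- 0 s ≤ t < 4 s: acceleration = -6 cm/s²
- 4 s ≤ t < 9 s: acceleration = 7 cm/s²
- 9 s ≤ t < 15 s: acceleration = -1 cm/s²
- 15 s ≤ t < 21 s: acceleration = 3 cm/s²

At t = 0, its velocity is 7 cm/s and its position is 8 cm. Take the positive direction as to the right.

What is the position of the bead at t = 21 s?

On each constant-a segment, Δv = aΔt and Δx = v₀Δt + ½aΔt²; chain segment to segment.
0–4 s: v starts 7 cm/s; Δx = 7·4 + ½·-6·4² = -20 cm; v ends -17 cm/s.
4–9 s: v starts -17 cm/s; Δx = -17·5 + ½·7·5² = 2.5 cm; v ends 18 cm/s.
9–15 s: v starts 18 cm/s; Δx = 18·6 + ½·-1·6² = 90 cm; v ends 12 cm/s.
15–21 s: v starts 12 cm/s; Δx = 12·6 + ½·3·6² = 126 cm; v ends 30 cm/s.
x(21) = 8 + Σ Δx = 206.5 cm.

206.5 cm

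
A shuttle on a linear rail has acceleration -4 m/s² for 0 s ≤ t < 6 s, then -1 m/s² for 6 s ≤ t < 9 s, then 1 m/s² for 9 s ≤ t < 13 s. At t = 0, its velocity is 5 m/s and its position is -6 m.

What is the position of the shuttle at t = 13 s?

On each constant-a segment, Δv = aΔt and Δx = v₀Δt + ½aΔt²; chain segment to segment.
0–6 s: v starts 5 m/s; Δx = 5·6 + ½·-4·6² = -42 m; v ends -19 m/s.
6–9 s: v starts -19 m/s; Δx = -19·3 + ½·-1·3² = -61.5 m; v ends -22 m/s.
9–13 s: v starts -22 m/s; Δx = -22·4 + ½·1·4² = -80 m; v ends -18 m/s.
x(13) = -6 + Σ Δx = -189.5 m.

-189.5 m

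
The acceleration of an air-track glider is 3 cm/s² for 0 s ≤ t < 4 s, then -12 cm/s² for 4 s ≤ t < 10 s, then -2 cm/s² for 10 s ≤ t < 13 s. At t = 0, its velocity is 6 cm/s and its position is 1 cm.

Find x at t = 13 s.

On each constant-a segment, Δv = aΔt and Δx = v₀Δt + ½aΔt²; chain segment to segment.
0–4 s: v starts 6 cm/s; Δx = 6·4 + ½·3·4² = 48 cm; v ends 18 cm/s.
4–10 s: v starts 18 cm/s; Δx = 18·6 + ½·-12·6² = -108 cm; v ends -54 cm/s.
10–13 s: v starts -54 cm/s; Δx = -54·3 + ½·-2·3² = -171 cm; v ends -60 cm/s.
x(13) = 1 + Σ Δx = -230 cm.

-230 cm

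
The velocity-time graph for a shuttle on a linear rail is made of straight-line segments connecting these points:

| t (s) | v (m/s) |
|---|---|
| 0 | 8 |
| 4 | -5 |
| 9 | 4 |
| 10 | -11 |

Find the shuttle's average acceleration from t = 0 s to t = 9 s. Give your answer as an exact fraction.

-4/9 m/s²

Average acceleration = Δv/Δt = (4 − 8)/(9 − 0) = -4/9 m/s².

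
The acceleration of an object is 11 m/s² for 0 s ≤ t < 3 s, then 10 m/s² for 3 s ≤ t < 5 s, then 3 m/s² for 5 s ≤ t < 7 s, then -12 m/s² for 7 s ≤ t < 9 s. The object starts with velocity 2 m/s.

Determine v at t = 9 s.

37 m/s

Δv equals the area under the a-t graph; then v = v₀ + Δv.
0–3 s: 11 × 3 = 33 m/s
3–5 s: 10 × 2 = 20 m/s
5–7 s: 3 × 2 = 6 m/s
7–9 s: -12 × 2 = -24 m/s
Δv = 35 m/s, so v(9) = 2 + (35) = 37 m/s.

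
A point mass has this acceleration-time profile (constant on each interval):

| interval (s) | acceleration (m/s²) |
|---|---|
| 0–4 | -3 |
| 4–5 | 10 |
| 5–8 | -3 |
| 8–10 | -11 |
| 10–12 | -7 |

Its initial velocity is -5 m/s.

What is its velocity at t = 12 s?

-52 m/s

Δv equals the area under the a-t graph; then v = v₀ + Δv.
0–4 s: -3 × 4 = -12 m/s
4–5 s: 10 × 1 = 10 m/s
5–8 s: -3 × 3 = -9 m/s
8–10 s: -11 × 2 = -22 m/s
10–12 s: -7 × 2 = -14 m/s
Δv = -47 m/s, so v(12) = -5 + (-47) = -52 m/s.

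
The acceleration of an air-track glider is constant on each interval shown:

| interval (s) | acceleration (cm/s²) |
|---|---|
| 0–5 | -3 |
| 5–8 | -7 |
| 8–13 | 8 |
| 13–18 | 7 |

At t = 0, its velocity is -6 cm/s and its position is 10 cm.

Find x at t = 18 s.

On each constant-a segment, Δv = aΔt and Δx = v₀Δt + ½aΔt²; chain segment to segment.
0–5 s: v starts -6 cm/s; Δx = -6·5 + ½·-3·5² = -67.5 cm; v ends -21 cm/s.
5–8 s: v starts -21 cm/s; Δx = -21·3 + ½·-7·3² = -94.5 cm; v ends -42 cm/s.
8–13 s: v starts -42 cm/s; Δx = -42·5 + ½·8·5² = -110 cm; v ends -2 cm/s.
13–18 s: v starts -2 cm/s; Δx = -2·5 + ½·7·5² = 77.5 cm; v ends 33 cm/s.
x(18) = 10 + Σ Δx = -184.5 cm.

-184.5 cm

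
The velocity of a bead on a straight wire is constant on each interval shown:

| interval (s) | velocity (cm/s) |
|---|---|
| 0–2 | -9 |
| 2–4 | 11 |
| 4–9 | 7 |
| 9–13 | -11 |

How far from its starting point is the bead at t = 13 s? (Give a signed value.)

-5 cm

Displacement is the signed area under the v-t curve.
0–2 s: -9 × 2 = -18 cm
2–4 s: 11 × 2 = 22 cm
4–9 s: 7 × 5 = 35 cm
9–13 s: -11 × 4 = -44 cm
Net displacement = -5 cm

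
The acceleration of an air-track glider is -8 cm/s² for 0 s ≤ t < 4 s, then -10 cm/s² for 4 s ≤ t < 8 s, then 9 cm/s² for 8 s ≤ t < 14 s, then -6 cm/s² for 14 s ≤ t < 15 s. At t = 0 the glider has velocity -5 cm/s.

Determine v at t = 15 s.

Δv equals the area under the a-t graph; then v = v₀ + Δv.
0–4 s: -8 × 4 = -32 cm/s
4–8 s: -10 × 4 = -40 cm/s
8–14 s: 9 × 6 = 54 cm/s
14–15 s: -6 × 1 = -6 cm/s
Δv = -24 cm/s, so v(15) = -5 + (-24) = -29 cm/s.

-29 cm/s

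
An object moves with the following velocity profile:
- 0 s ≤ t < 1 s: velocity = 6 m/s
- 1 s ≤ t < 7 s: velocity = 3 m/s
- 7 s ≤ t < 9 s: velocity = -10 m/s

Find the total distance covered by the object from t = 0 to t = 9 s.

44 m

Total distance travelled is ∫|v| dt — sum the magnitudes of each area piece.
0–1 s: |6| × 1 = 6 m
1–7 s: |3| × 6 = 18 m
7–9 s: |-10| × 2 = 20 m
Total distance = 44 m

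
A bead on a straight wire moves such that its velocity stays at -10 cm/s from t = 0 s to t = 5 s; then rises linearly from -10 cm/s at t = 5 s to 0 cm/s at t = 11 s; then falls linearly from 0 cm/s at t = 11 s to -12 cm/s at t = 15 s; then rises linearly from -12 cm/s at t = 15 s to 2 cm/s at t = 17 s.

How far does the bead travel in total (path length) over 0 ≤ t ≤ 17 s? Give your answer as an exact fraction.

802/7 cm

Total distance travelled is ∫|v| dt — sum the magnitudes of each area piece.
0–5 s: |-10| × 5 = 50 cm
5–11 s: |½(-10 + 0)(6)| = 30 cm
11–15 s: |½(0 + -12)(4)| = 24 cm
15–17 s: v = 0 at t = 117/7 s; triangle areas 72/7 + 2/7 = 74/7 cm
Total distance = 802/7 cm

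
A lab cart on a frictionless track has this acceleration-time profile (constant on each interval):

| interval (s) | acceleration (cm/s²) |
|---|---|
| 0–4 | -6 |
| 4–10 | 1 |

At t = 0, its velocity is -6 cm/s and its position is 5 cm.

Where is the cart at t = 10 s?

-229 cm

On each constant-a segment, Δv = aΔt and Δx = v₀Δt + ½aΔt²; chain segment to segment.
0–4 s: v starts -6 cm/s; Δx = -6·4 + ½·-6·4² = -72 cm; v ends -30 cm/s.
4–10 s: v starts -30 cm/s; Δx = -30·6 + ½·1·6² = -162 cm; v ends -24 cm/s.
x(10) = 5 + Σ Δx = -229 cm.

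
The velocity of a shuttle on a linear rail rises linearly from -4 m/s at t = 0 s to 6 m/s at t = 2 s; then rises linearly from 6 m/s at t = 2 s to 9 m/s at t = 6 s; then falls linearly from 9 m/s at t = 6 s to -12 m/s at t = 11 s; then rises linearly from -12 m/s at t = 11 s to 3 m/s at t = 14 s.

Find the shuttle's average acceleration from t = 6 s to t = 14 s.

-0.75 m/s²

Average acceleration = Δv/Δt = (3 − 9)/(14 − 6) = -0.75 m/s².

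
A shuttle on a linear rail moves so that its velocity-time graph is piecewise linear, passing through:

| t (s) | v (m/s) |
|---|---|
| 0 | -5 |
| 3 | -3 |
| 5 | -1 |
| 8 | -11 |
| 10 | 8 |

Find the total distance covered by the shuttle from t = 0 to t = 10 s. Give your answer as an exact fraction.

831/19 m

Distance (not displacement) is the total path length: add the absolute areas under v-t.
0–3 s: |½(-5 + -3)(3)| = 12 m
3–5 s: |½(-3 + -1)(2)| = 4 m
5–8 s: |½(-1 + -11)(3)| = 18 m
8–10 s: v = 0 at t = 174/19 s; triangle areas 121/19 + 64/19 = 185/19 m
Total distance = 831/19 m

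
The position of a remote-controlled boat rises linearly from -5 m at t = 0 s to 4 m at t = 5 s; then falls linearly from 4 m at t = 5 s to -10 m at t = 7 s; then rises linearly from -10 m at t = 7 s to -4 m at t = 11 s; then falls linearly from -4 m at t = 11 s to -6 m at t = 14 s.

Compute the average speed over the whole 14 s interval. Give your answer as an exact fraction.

Average speed = (total path length)/(elapsed time); on a piecewise-linear x-t graph the path length is Σ|Δx|.
0–5 s: |Δx| = |4 − -5| = 9 m
5–7 s: |Δx| = |-10 − 4| = 14 m
7–11 s: |Δx| = |-4 − -10| = 6 m
11–14 s: |Δx| = |-6 − -4| = 2 m
Total path = 31 m; average speed = 31/14 = 31/14 m/s.

31/14 m/s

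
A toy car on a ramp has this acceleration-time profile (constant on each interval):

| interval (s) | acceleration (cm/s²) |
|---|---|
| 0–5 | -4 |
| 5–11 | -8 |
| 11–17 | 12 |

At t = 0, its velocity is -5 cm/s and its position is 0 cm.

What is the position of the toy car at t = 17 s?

-591 cm

On each constant-a segment, Δv = aΔt and Δx = v₀Δt + ½aΔt²; chain segment to segment.
0–5 s: v starts -5 cm/s; Δx = -5·5 + ½·-4·5² = -75 cm; v ends -25 cm/s.
5–11 s: v starts -25 cm/s; Δx = -25·6 + ½·-8·6² = -294 cm; v ends -73 cm/s.
11–17 s: v starts -73 cm/s; Δx = -73·6 + ½·12·6² = -222 cm; v ends -1 cm/s.
x(17) = 0 + Σ Δx = -591 cm.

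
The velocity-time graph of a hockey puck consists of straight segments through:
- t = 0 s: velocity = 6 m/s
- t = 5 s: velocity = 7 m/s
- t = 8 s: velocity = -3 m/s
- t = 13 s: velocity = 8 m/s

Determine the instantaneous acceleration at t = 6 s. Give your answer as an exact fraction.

Acceleration is the slope of the v-t graph on 5–8 s: (-3 − 7)/(8 − 5) = -10/3 m/s².

-10/3 m/s²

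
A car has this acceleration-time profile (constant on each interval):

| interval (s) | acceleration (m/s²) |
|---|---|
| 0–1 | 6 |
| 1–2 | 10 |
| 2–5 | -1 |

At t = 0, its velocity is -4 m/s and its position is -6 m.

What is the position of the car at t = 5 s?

31.5 m

On each constant-a segment, Δv = aΔt and Δx = v₀Δt + ½aΔt²; chain segment to segment.
0–1 s: v starts -4 m/s; Δx = -4·1 + ½·6·1² = -1 m; v ends 2 m/s.
1–2 s: v starts 2 m/s; Δx = 2·1 + ½·10·1² = 7 m; v ends 12 m/s.
2–5 s: v starts 12 m/s; Δx = 12·3 + ½·-1·3² = 31.5 m; v ends 9 m/s.
x(5) = -6 + Σ Δx = 31.5 m.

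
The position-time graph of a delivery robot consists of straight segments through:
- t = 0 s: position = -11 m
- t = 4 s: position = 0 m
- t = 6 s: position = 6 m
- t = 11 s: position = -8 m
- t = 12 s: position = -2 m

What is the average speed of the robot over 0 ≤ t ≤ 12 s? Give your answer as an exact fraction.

Average speed = (total path length)/(elapsed time); on a piecewise-linear x-t graph the path length is Σ|Δx|.
0–4 s: |Δx| = |0 − -11| = 11 m
4–6 s: |Δx| = |6 − 0| = 6 m
6–11 s: |Δx| = |-8 − 6| = 14 m
11–12 s: |Δx| = |-2 − -8| = 6 m
Total path = 37 m; average speed = 37/12 = 37/12 m/s.

37/12 m/s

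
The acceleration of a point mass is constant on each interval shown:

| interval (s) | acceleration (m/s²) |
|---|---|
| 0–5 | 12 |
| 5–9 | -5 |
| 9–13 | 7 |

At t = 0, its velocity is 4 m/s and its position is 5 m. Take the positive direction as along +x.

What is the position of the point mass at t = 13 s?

623 m

On each constant-a segment, Δv = aΔt and Δx = v₀Δt + ½aΔt²; chain segment to segment.
0–5 s: v starts 4 m/s; Δx = 4·5 + ½·12·5² = 170 m; v ends 64 m/s.
5–9 s: v starts 64 m/s; Δx = 64·4 + ½·-5·4² = 216 m; v ends 44 m/s.
9–13 s: v starts 44 m/s; Δx = 44·4 + ½·7·4² = 232 m; v ends 72 m/s.
x(13) = 5 + Σ Δx = 623 m.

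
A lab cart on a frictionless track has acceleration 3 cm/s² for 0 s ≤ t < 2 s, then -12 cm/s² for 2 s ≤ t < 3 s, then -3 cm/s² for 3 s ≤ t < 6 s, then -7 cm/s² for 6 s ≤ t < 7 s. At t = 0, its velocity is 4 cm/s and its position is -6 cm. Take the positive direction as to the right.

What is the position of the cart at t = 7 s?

On each constant-a segment, Δv = aΔt and Δx = v₀Δt + ½aΔt²; chain segment to segment.
0–2 s: v starts 4 cm/s; Δx = 4·2 + ½·3·2² = 14 cm; v ends 10 cm/s.
2–3 s: v starts 10 cm/s; Δx = 10·1 + ½·-12·1² = 4 cm; v ends -2 cm/s.
3–6 s: v starts -2 cm/s; Δx = -2·3 + ½·-3·3² = -19.5 cm; v ends -11 cm/s.
6–7 s: v starts -11 cm/s; Δx = -11·1 + ½·-7·1² = -14.5 cm; v ends -18 cm/s.
x(7) = -6 + Σ Δx = -22 cm.

-22 cm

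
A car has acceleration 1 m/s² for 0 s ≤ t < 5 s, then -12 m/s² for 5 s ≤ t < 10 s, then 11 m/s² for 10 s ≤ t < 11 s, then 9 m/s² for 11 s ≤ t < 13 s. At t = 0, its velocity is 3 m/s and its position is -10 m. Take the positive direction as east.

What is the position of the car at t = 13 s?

-203 m

On each constant-a segment, Δv = aΔt and Δx = v₀Δt + ½aΔt²; chain segment to segment.
0–5 s: v starts 3 m/s; Δx = 3·5 + ½·1·5² = 27.5 m; v ends 8 m/s.
5–10 s: v starts 8 m/s; Δx = 8·5 + ½·-12·5² = -110 m; v ends -52 m/s.
10–11 s: v starts -52 m/s; Δx = -52·1 + ½·11·1² = -46.5 m; v ends -41 m/s.
11–13 s: v starts -41 m/s; Δx = -41·2 + ½·9·2² = -64 m; v ends -23 m/s.
x(13) = -10 + Σ Δx = -203 m.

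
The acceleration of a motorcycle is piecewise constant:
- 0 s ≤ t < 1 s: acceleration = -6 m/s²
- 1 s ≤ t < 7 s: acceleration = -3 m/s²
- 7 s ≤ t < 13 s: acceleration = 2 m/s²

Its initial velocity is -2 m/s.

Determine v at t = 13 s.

Δv equals the area under the a-t graph; then v = v₀ + Δv.
0–1 s: -6 × 1 = -6 m/s
1–7 s: -3 × 6 = -18 m/s
7–13 s: 2 × 6 = 12 m/s
Δv = -12 m/s, so v(13) = -2 + (-12) = -14 m/s.

-14 m/s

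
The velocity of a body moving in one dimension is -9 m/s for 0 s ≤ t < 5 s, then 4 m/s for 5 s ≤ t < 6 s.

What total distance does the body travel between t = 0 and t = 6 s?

Distance (not displacement) is the total path length: add the absolute areas under v-t.
0–5 s: |-9| × 5 = 45 m
5–6 s: |4| × 1 = 4 m
Total distance = 49 m

49 m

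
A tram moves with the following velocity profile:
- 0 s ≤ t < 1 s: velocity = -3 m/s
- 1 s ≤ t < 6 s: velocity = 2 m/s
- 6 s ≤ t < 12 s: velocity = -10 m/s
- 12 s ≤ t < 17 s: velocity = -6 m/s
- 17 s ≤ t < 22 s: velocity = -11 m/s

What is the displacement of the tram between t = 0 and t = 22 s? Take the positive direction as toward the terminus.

-138 m

Net displacement equals the area under the velocity-time graph (areas below the axis count negative).
0–1 s: -3 × 1 = -3 m
1–6 s: 2 × 5 = 10 m
6–12 s: -10 × 6 = -60 m
12–17 s: -6 × 5 = -30 m
17–22 s: -11 × 5 = -55 m
Net displacement = -138 m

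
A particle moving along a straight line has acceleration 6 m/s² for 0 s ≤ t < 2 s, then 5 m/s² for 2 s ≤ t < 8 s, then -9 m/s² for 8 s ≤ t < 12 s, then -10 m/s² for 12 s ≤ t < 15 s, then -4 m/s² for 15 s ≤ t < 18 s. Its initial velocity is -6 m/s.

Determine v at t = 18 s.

Δv equals the area under the a-t graph; then v = v₀ + Δv.
0–2 s: 6 × 2 = 12 m/s
2–8 s: 5 × 6 = 30 m/s
8–12 s: -9 × 4 = -36 m/s
12–15 s: -10 × 3 = -30 m/s
15–18 s: -4 × 3 = -12 m/s
Δv = -36 m/s, so v(18) = -6 + (-36) = -42 m/s.

-42 m/s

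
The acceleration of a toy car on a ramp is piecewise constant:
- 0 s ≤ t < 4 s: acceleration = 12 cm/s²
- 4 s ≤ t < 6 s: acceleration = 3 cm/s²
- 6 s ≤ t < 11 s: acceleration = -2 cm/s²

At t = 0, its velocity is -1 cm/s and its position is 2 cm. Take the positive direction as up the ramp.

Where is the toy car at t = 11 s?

On each constant-a segment, Δv = aΔt and Δx = v₀Δt + ½aΔt²; chain segment to segment.
0–4 s: v starts -1 cm/s; Δx = -1·4 + ½·12·4² = 92 cm; v ends 47 cm/s.
4–6 s: v starts 47 cm/s; Δx = 47·2 + ½·3·2² = 100 cm; v ends 53 cm/s.
6–11 s: v starts 53 cm/s; Δx = 53·5 + ½·-2·5² = 240 cm; v ends 43 cm/s.
x(11) = 2 + Σ Δx = 434 cm.

434 cm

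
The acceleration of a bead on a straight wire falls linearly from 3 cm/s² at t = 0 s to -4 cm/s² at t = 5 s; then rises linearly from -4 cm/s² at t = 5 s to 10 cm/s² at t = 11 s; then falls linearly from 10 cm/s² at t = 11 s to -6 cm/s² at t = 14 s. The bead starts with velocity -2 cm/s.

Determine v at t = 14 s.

Δv equals the area under the a-t graph; then v = v₀ + Δv.
0–5 s: ½(3 + -4)(5) = -2.5 cm/s
5–11 s: ½(-4 + 10)(6) = 18 cm/s
11–14 s: ½(10 + -6)(3) = 6 cm/s
Δv = 21.5 cm/s, so v(14) = -2 + (21.5) = 19.5 cm/s.

19.5 cm/s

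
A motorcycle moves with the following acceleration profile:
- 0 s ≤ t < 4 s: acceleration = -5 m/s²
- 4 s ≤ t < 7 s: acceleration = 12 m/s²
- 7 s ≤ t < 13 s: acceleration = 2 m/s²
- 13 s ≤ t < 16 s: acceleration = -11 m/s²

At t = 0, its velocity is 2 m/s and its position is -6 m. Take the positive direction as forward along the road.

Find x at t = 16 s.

On each constant-a segment, Δv = aΔt and Δx = v₀Δt + ½aΔt²; chain segment to segment.
0–4 s: v starts 2 m/s; Δx = 2·4 + ½·-5·4² = -32 m; v ends -18 m/s.
4–7 s: v starts -18 m/s; Δx = -18·3 + ½·12·3² = 0 m; v ends 18 m/s.
7–13 s: v starts 18 m/s; Δx = 18·6 + ½·2·6² = 144 m; v ends 30 m/s.
13–16 s: v starts 30 m/s; Δx = 30·3 + ½·-11·3² = 40.5 m; v ends -3 m/s.
x(16) = -6 + Σ Δx = 146.5 m.

146.5 m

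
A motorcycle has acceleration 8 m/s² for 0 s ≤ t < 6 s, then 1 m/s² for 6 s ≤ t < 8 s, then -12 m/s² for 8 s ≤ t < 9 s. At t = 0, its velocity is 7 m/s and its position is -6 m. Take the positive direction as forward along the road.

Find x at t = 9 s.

On each constant-a segment, Δv = aΔt and Δx = v₀Δt + ½aΔt²; chain segment to segment.
0–6 s: v starts 7 m/s; Δx = 7·6 + ½·8·6² = 186 m; v ends 55 m/s.
6–8 s: v starts 55 m/s; Δx = 55·2 + ½·1·2² = 112 m; v ends 57 m/s.
8–9 s: v starts 57 m/s; Δx = 57·1 + ½·-12·1² = 51 m; v ends 45 m/s.
x(9) = -6 + Σ Δx = 343 m.

343 m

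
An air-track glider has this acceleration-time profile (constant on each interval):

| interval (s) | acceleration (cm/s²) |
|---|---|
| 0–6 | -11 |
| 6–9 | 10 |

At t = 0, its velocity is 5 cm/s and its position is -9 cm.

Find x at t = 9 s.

On each constant-a segment, Δv = aΔt and Δx = v₀Δt + ½aΔt²; chain segment to segment.
0–6 s: v starts 5 cm/s; Δx = 5·6 + ½·-11·6² = -168 cm; v ends -61 cm/s.
6–9 s: v starts -61 cm/s; Δx = -61·3 + ½·10·3² = -138 cm; v ends -31 cm/s.
x(9) = -9 + Σ Δx = -315 cm.

-315 cm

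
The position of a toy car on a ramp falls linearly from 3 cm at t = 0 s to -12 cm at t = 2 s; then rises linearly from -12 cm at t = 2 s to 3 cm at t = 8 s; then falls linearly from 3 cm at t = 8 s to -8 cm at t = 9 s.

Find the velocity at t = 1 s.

Velocity is the slope of the x-t graph on 0–2 s: (-12 − 3)/(2 − 0) = -7.5 cm/s.

-7.5 cm/s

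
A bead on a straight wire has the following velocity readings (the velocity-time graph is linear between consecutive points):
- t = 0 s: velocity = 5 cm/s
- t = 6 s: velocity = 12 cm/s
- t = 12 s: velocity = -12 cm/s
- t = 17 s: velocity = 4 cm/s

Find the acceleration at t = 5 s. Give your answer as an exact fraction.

Acceleration is the slope of the v-t graph on 0–6 s: (12 − 5)/(6 − 0) = 7/6 cm/s².

7/6 cm/s²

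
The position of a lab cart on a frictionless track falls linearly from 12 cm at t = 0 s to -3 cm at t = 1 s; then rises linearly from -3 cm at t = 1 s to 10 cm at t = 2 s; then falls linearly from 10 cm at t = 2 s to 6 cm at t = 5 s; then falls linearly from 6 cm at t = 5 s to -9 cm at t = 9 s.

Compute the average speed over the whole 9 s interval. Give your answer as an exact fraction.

Average speed = (total path length)/(elapsed time); on a piecewise-linear x-t graph the path length is Σ|Δx|.
0–1 s: |Δx| = |-3 − 12| = 15 cm
1–2 s: |Δx| = |10 − -3| = 13 cm
2–5 s: |Δx| = |6 − 10| = 4 cm
5–9 s: |Δx| = |-9 − 6| = 15 cm
Total path = 47 cm; average speed = 47/9 = 47/9 cm/s.

47/9 cm/s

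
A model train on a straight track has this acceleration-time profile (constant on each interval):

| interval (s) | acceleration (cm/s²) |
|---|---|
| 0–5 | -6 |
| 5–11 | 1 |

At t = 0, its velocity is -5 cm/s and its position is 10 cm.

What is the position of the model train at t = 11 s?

-282 cm

On each constant-a segment, Δv = aΔt and Δx = v₀Δt + ½aΔt²; chain segment to segment.
0–5 s: v starts -5 cm/s; Δx = -5·5 + ½·-6·5² = -100 cm; v ends -35 cm/s.
5–11 s: v starts -35 cm/s; Δx = -35·6 + ½·1·6² = -192 cm; v ends -29 cm/s.
x(11) = 10 + Σ Δx = -282 cm.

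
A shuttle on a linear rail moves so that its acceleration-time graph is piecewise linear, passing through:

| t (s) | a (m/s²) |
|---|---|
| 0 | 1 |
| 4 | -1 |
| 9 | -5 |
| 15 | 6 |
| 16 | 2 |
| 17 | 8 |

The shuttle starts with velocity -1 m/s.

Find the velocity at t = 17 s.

Δv equals the area under the a-t graph; then v = v₀ + Δv.
0–4 s: ½(1 + -1)(4) = 0 m/s
4–9 s: ½(-1 + -5)(5) = -15 m/s
9–15 s: ½(-5 + 6)(6) = 3 m/s
15–16 s: ½(6 + 2)(1) = 4 m/s
16–17 s: ½(2 + 8)(1) = 5 m/s
Δv = -3 m/s, so v(17) = -1 + (-3) = -4 m/s.

-4 m/s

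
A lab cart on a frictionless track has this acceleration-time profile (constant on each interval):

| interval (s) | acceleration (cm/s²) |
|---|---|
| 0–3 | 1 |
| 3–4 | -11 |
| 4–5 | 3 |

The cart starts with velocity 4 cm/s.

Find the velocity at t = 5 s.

Δv equals the area under the a-t graph; then v = v₀ + Δv.
0–3 s: 1 × 3 = 3 cm/s
3–4 s: -11 × 1 = -11 cm/s
4–5 s: 3 × 1 = 3 cm/s
Δv = -5 cm/s, so v(5) = 4 + (-5) = -1 cm/s.

-1 cm/s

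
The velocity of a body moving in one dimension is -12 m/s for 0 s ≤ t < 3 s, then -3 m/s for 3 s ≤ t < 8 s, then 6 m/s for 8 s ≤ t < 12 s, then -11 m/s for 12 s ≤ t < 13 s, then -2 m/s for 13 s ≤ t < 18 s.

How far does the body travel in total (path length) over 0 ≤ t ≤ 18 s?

96 m

Total distance travelled is ∫|v| dt — sum the magnitudes of each area piece.
0–3 s: |-12| × 3 = 36 m
3–8 s: |-3| × 5 = 15 m
8–12 s: |6| × 4 = 24 m
12–13 s: |-11| × 1 = 11 m
13–18 s: |-2| × 5 = 10 m
Total distance = 96 m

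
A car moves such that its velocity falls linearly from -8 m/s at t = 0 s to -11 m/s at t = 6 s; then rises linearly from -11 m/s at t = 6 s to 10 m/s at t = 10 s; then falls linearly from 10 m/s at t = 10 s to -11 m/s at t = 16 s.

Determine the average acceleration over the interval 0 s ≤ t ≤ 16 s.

Average acceleration = Δv/Δt = (-11 − -8)/(16 − 0) = -0.1875 m/s².

-0.1875 m/s²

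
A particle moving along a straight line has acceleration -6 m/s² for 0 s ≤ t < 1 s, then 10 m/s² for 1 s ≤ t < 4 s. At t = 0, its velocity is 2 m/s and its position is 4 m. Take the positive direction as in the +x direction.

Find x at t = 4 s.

On each constant-a segment, Δv = aΔt and Δx = v₀Δt + ½aΔt²; chain segment to segment.
0–1 s: v starts 2 m/s; Δx = 2·1 + ½·-6·1² = -1 m; v ends -4 m/s.
1–4 s: v starts -4 m/s; Δx = -4·3 + ½·10·3² = 33 m; v ends 26 m/s.
x(4) = 4 + Σ Δx = 36 m.

36 m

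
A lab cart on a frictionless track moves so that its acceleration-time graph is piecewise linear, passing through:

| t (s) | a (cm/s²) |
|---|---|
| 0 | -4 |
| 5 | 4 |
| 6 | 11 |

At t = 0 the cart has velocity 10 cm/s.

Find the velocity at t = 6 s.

Δv equals the area under the a-t graph; then v = v₀ + Δv.
0–5 s: ½(-4 + 4)(5) = 0 cm/s
5–6 s: ½(4 + 11)(1) = 7.5 cm/s
Δv = 7.5 cm/s, so v(6) = 10 + (7.5) = 17.5 cm/s.

17.5 cm/s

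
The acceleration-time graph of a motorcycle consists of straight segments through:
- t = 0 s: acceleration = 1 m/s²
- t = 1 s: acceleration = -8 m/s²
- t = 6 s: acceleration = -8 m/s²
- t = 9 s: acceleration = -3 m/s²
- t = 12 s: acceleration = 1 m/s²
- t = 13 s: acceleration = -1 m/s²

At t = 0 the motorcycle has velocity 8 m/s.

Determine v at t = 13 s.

-55 m/s

Δv equals the area under the a-t graph; then v = v₀ + Δv.
0–1 s: ½(1 + -8)(1) = -3.5 m/s
1–6 s: -8 × 5 = -40 m/s
6–9 s: ½(-8 + -3)(3) = -16.5 m/s
9–12 s: ½(-3 + 1)(3) = -3 m/s
12–13 s: ½(1 + -1)(1) = 0 m/s
Δv = -63 m/s, so v(13) = 8 + (-63) = -55 m/s.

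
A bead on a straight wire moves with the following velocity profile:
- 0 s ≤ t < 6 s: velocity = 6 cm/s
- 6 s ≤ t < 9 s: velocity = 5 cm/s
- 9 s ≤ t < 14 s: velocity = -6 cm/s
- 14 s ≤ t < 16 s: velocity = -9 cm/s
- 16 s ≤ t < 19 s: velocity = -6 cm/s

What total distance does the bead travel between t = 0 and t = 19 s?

Distance (not displacement) is the total path length: add the absolute areas under v-t.
0–6 s: |6| × 6 = 36 cm
6–9 s: |5| × 3 = 15 cm
9–14 s: |-6| × 5 = 30 cm
14–16 s: |-9| × 2 = 18 cm
16–19 s: |-6| × 3 = 18 cm
Total distance = 117 cm

117 cm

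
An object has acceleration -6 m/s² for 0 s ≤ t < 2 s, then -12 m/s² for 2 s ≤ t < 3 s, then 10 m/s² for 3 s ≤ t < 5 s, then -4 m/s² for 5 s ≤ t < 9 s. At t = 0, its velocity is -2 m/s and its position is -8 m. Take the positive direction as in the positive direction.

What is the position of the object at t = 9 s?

On each constant-a segment, Δv = aΔt and Δx = v₀Δt + ½aΔt²; chain segment to segment.
0–2 s: v starts -2 m/s; Δx = -2·2 + ½·-6·2² = -16 m; v ends -14 m/s.
2–3 s: v starts -14 m/s; Δx = -14·1 + ½·-12·1² = -20 m; v ends -26 m/s.
3–5 s: v starts -26 m/s; Δx = -26·2 + ½·10·2² = -32 m; v ends -6 m/s.
5–9 s: v starts -6 m/s; Δx = -6·4 + ½·-4·4² = -56 m; v ends -22 m/s.
x(9) = -8 + Σ Δx = -132 m.

-132 m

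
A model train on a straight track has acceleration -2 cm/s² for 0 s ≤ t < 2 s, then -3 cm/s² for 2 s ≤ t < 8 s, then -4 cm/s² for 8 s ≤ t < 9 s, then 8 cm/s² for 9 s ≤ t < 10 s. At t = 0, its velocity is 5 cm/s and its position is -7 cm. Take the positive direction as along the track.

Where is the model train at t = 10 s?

-85 cm

On each constant-a segment, Δv = aΔt and Δx = v₀Δt + ½aΔt²; chain segment to segment.
0–2 s: v starts 5 cm/s; Δx = 5·2 + ½·-2·2² = 6 cm; v ends 1 cm/s.
2–8 s: v starts 1 cm/s; Δx = 1·6 + ½·-3·6² = -48 cm; v ends -17 cm/s.
8–9 s: v starts -17 cm/s; Δx = -17·1 + ½·-4·1² = -19 cm; v ends -21 cm/s.
9–10 s: v starts -21 cm/s; Δx = -21·1 + ½·8·1² = -17 cm; v ends -13 cm/s.
x(10) = -7 + Σ Δx = -85 cm.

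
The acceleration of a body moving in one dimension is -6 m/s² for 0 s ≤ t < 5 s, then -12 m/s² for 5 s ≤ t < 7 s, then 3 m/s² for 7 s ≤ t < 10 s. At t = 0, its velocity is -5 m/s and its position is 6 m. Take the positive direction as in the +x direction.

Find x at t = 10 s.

On each constant-a segment, Δv = aΔt and Δx = v₀Δt + ½aΔt²; chain segment to segment.
0–5 s: v starts -5 m/s; Δx = -5·5 + ½·-6·5² = -100 m; v ends -35 m/s.
5–7 s: v starts -35 m/s; Δx = -35·2 + ½·-12·2² = -94 m; v ends -59 m/s.
7–10 s: v starts -59 m/s; Δx = -59·3 + ½·3·3² = -163.5 m; v ends -50 m/s.
x(10) = 6 + Σ Δx = -351.5 m.

-351.5 m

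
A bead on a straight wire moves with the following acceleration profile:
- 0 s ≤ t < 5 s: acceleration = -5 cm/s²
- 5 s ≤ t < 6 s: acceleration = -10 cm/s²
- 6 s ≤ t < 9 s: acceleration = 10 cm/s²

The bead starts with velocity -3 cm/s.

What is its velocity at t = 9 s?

Δv equals the area under the a-t graph; then v = v₀ + Δv.
0–5 s: -5 × 5 = -25 cm/s
5–6 s: -10 × 1 = -10 cm/s
6–9 s: 10 × 3 = 30 cm/s
Δv = -5 cm/s, so v(9) = -3 + (-5) = -8 cm/s.

-8 cm/s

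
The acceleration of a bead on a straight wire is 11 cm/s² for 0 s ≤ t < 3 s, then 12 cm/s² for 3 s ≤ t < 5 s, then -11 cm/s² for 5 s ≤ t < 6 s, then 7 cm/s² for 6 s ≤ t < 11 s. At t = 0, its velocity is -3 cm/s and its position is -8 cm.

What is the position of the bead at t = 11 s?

On each constant-a segment, Δv = aΔt and Δx = v₀Δt + ½aΔt²; chain segment to segment.
0–3 s: v starts -3 cm/s; Δx = -3·3 + ½·11·3² = 40.5 cm; v ends 30 cm/s.
3–5 s: v starts 30 cm/s; Δx = 30·2 + ½·12·2² = 84 cm; v ends 54 cm/s.
5–6 s: v starts 54 cm/s; Δx = 54·1 + ½·-11·1² = 48.5 cm; v ends 43 cm/s.
6–11 s: v starts 43 cm/s; Δx = 43·5 + ½·7·5² = 302.5 cm; v ends 78 cm/s.
x(11) = -8 + Σ Δx = 467.5 cm.

467.5 cm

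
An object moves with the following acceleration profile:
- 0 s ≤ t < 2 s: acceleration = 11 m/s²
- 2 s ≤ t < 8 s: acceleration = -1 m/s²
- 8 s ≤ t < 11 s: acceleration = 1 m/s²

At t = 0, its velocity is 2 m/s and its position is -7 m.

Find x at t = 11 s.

203.5 m

On each constant-a segment, Δv = aΔt and Δx = v₀Δt + ½aΔt²; chain segment to segment.
0–2 s: v starts 2 m/s; Δx = 2·2 + ½·11·2² = 26 m; v ends 24 m/s.
2–8 s: v starts 24 m/s; Δx = 24·6 + ½·-1·6² = 126 m; v ends 18 m/s.
8–11 s: v starts 18 m/s; Δx = 18·3 + ½·1·3² = 58.5 m; v ends 21 m/s.
x(11) = -7 + Σ Δx = 203.5 m.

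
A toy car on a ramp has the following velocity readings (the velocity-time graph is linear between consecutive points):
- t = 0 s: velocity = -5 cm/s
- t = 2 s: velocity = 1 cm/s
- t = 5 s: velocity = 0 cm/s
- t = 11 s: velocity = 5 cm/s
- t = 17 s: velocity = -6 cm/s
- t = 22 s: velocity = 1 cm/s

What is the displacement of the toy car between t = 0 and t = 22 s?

-3 cm

Net displacement equals the area under the velocity-time graph (areas below the axis count negative).
0–2 s: ½(-5 + 1)(2) = -4 cm
2–5 s: ½(1 + 0)(3) = 1.5 cm
5–11 s: ½(0 + 5)(6) = 15 cm
11–17 s: ½(5 + -6)(6) = -3 cm
17–22 s: ½(-6 + 1)(5) = -12.5 cm
Net displacement = -3 cm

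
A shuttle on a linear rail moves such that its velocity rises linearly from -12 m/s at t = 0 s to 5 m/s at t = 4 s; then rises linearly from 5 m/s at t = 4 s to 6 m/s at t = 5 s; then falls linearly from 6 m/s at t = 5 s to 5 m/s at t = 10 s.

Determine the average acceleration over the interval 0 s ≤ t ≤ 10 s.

Average acceleration = Δv/Δt = (5 − -12)/(10 − 0) = 1.7 m/s².

1.7 m/s²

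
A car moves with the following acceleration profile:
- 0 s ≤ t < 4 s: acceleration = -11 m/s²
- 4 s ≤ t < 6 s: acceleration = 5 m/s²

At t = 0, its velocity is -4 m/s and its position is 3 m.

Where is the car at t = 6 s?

On each constant-a segment, Δv = aΔt and Δx = v₀Δt + ½aΔt²; chain segment to segment.
0–4 s: v starts -4 m/s; Δx = -4·4 + ½·-11·4² = -104 m; v ends -48 m/s.
4–6 s: v starts -48 m/s; Δx = -48·2 + ½·5·2² = -86 m; v ends -38 m/s.
x(6) = 3 + Σ Δx = -187 m.

-187 m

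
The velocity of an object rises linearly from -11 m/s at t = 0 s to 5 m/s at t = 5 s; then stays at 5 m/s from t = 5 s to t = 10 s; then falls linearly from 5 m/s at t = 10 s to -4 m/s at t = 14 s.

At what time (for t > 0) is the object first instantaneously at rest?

v changes sign on 0–5 s (from -11 to 5); the graph is linear there, so v = 0 at t = 0 + (11)·(5 − 0)/(5 − -11) = 3.4375 s.

t = 3.4375 s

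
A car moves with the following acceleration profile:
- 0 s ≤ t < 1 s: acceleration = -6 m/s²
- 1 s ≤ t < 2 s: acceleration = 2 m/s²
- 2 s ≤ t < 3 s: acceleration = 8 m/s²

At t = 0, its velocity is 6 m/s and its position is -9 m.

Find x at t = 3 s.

On each constant-a segment, Δv = aΔt and Δx = v₀Δt + ½aΔt²; chain segment to segment.
0–1 s: v starts 6 m/s; Δx = 6·1 + ½·-6·1² = 3 m; v ends 0 m/s.
1–2 s: v starts 0 m/s; Δx = 0·1 + ½·2·1² = 1 m; v ends 2 m/s.
2–3 s: v starts 2 m/s; Δx = 2·1 + ½·8·1² = 6 m; v ends 10 m/s.
x(3) = -9 + Σ Δx = 1 m.

1 m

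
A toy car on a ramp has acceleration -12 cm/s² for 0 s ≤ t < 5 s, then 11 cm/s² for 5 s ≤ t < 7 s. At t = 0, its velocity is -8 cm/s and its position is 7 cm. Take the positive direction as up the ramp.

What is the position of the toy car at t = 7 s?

-297 cm

On each constant-a segment, Δv = aΔt and Δx = v₀Δt + ½aΔt²; chain segment to segment.
0–5 s: v starts -8 cm/s; Δx = -8·5 + ½·-12·5² = -190 cm; v ends -68 cm/s.
5–7 s: v starts -68 cm/s; Δx = -68·2 + ½·11·2² = -114 cm; v ends -46 cm/s.
x(7) = 7 + Σ Δx = -297 cm.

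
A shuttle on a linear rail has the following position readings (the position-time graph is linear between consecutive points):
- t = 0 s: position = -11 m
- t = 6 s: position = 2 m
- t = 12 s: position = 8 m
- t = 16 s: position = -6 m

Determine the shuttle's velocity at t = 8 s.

Velocity is the slope of the x-t graph on 6–12 s: (8 − 2)/(12 − 6) = 1 m/s.

1 m/s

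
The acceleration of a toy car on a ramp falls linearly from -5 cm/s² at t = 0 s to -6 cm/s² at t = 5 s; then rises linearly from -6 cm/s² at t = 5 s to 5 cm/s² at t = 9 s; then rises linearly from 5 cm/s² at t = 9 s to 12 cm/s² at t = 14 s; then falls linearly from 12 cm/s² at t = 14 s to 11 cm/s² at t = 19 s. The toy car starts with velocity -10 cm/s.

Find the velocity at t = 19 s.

60.5 cm/s

Δv equals the area under the a-t graph; then v = v₀ + Δv.
0–5 s: ½(-5 + -6)(5) = -27.5 cm/s
5–9 s: ½(-6 + 5)(4) = -2 cm/s
9–14 s: ½(5 + 12)(5) = 42.5 cm/s
14–19 s: ½(12 + 11)(5) = 57.5 cm/s
Δv = 70.5 cm/s, so v(19) = -10 + (70.5) = 60.5 cm/s.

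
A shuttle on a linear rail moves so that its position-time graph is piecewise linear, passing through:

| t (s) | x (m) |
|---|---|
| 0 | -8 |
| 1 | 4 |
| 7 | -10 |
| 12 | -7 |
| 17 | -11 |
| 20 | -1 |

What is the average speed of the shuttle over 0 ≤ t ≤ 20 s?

2.15 m/s

Average speed = (total path length)/(elapsed time); on a piecewise-linear x-t graph the path length is Σ|Δx|.
0–1 s: |Δx| = |4 − -8| = 12 m
1–7 s: |Δx| = |-10 − 4| = 14 m
7–12 s: |Δx| = |-7 − -10| = 3 m
12–17 s: |Δx| = |-11 − -7| = 4 m
17–20 s: |Δx| = |-1 − -11| = 10 m
Total path = 43 m; average speed = 43/20 = 2.15 m/s.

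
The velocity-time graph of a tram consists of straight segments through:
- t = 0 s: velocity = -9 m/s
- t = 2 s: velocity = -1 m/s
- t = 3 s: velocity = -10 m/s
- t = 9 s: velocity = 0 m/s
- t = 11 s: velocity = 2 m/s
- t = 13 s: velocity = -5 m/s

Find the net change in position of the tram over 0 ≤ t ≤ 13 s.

-46.5 m

Net displacement equals the area under the velocity-time graph (areas below the axis count negative).
0–2 s: ½(-9 + -1)(2) = -10 m
2–3 s: ½(-1 + -10)(1) = -5.5 m
3–9 s: ½(-10 + 0)(6) = -30 m
9–11 s: ½(0 + 2)(2) = 2 m
11–13 s: ½(2 + -5)(2) = -3 m
Net displacement = -46.5 m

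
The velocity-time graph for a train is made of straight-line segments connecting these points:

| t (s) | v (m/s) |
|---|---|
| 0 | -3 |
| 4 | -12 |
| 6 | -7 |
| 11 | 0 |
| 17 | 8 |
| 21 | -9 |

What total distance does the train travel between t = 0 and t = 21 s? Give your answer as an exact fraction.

3657/34 m

Distance (not displacement) is the total path length: add the absolute areas under v-t.
0–4 s: |½(-3 + -12)(4)| = 30 m
4–6 s: |½(-12 + -7)(2)| = 19 m
6–11 s: |½(-7 + 0)(5)| = 17.5 m
11–17 s: |½(0 + 8)(6)| = 24 m
17–21 s: v = 0 at t = 321/17 s; triangle areas 128/17 + 162/17 = 290/17 m
Total distance = 3657/34 m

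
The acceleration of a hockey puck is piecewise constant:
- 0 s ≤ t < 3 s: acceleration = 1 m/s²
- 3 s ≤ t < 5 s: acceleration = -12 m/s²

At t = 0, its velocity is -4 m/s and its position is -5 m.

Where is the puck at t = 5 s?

On each constant-a segment, Δv = aΔt and Δx = v₀Δt + ½aΔt²; chain segment to segment.
0–3 s: v starts -4 m/s; Δx = -4·3 + ½·1·3² = -7.5 m; v ends -1 m/s.
3–5 s: v starts -1 m/s; Δx = -1·2 + ½·-12·2² = -26 m; v ends -25 m/s.
x(5) = -5 + Σ Δx = -38.5 m.

-38.5 m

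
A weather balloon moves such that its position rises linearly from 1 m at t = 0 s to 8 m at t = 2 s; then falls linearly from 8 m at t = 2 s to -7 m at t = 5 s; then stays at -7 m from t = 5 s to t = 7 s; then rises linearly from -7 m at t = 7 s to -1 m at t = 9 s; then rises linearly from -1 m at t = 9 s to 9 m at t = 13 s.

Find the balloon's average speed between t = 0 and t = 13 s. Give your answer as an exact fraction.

38/13 m/s

Average speed = (total path length)/(elapsed time); on a piecewise-linear x-t graph the path length is Σ|Δx|.
0–2 s: |Δx| = |8 − 1| = 7 m
2–5 s: |Δx| = |-7 − 8| = 15 m
5–7 s: |Δx| = |-7 − -7| = 0 m
7–9 s: |Δx| = |-1 − -7| = 6 m
9–13 s: |Δx| = |9 − -1| = 10 m
Total path = 38 m; average speed = 38/13 = 38/13 m/s.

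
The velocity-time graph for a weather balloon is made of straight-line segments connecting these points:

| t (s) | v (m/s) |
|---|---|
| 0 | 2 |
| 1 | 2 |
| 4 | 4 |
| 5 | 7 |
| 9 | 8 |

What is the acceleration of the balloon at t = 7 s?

Acceleration is the slope of the v-t graph on 5–9 s: (8 − 7)/(9 − 5) = 0.25 m/s².

0.25 m/s²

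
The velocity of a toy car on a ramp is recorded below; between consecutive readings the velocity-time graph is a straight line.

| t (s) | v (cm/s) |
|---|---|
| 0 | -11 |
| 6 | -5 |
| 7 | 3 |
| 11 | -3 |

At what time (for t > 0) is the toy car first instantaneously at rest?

v changes sign on 6–7 s (from -5 to 3); the graph is linear there, so v = 0 at t = 6 + (5)·(7 − 6)/(3 − -5) = 6.625 s.

t = 6.625 s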